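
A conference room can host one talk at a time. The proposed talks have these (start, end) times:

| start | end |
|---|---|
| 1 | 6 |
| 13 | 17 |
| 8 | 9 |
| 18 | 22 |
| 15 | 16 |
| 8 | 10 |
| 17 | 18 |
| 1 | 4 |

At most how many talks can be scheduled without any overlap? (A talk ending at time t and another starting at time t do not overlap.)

Order by finish time; keep every interval that doesn't clash with the previous kept one.
Sorted by end: (1,4)  (1,6)  (8,9)  (8,10)  (15,16)  (13,17)  (17,18)  (18,22)
take (1,4); skip (1,6); take (8,9); take (15,16); skip (13,17); take (17,18); take (18,22).
Selected 5 talks.

5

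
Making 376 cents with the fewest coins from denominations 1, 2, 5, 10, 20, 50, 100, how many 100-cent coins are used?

3

Use the largest denomination that fits, subtract, and repeat.
376 − 3×100→76 − 1×50→26 − 1×20→6 − 1×5→1 − 1×1→0
Count of 100: 3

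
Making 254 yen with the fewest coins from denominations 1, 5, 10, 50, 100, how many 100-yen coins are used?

Greedy: take as many of the largest coin as possible, then repeat with the remainder.
254 = 2×100 + 1×50 + 4×1
Count of 100: 2

2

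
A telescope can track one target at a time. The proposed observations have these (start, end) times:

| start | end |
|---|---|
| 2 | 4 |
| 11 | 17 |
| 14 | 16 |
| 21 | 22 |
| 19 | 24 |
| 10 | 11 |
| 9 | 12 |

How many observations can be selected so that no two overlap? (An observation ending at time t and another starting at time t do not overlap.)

4

By end time: (2,4), (10,11), (9,12), (14,16), (11,17), (21,22), (19,24).
Pick (2,4); next start ≥ 4 → (10,11); next start ≥ 11 → (14,16); next start ≥ 16 → (21,22).
Selected 4 observations.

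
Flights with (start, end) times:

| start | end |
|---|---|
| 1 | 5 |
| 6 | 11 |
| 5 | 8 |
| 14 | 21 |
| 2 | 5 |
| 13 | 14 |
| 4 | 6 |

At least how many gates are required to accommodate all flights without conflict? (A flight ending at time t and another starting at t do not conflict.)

3

Count concurrent intervals with a sweep; the peak is the room count.
starts: [1, 2, 4, 5, 6, 13, 14]
ends:   [5, 5, 6, 8, 11, 14, 21]
s1→1 s2→2 s4→3  — peak 3.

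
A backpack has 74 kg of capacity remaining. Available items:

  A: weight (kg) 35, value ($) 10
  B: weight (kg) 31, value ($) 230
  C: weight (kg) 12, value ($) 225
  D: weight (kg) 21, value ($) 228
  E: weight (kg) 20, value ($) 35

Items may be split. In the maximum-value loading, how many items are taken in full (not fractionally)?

3

Sort by value per unit weight and fill in that order.
Ratios (sorted): C 18.75, D 10.86, B 7.42, E 1.75, A 0.29
take C (12 @ 225); take D (21 @ 228); take B (31 @ 230); take 10/20 of E → 17.50. Capacity used 74/74.
3 item(s) taken whole; one partial (take 10/20 of E).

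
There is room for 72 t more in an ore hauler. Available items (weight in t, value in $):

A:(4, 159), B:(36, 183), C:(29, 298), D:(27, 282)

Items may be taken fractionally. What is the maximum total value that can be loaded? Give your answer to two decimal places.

Ratios (sorted): A 39.75, D 10.44, C 10.28, B 5.08
take A (4 @ 159); take D (27 @ 282); take C (29 @ 298); take 12/36 of B → 61.00. Capacity used 72/72.
Total value = 800.00

800.00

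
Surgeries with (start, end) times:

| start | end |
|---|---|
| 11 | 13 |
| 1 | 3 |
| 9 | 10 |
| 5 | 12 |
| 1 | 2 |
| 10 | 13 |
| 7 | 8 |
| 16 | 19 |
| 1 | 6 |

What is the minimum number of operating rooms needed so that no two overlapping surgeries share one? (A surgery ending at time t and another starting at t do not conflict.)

Count concurrent intervals with a sweep; the peak is the room count.
Events (time:±→running): 1:+→1 1:+→2 1:+→3 … peak 3.

3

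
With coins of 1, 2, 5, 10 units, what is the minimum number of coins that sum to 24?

4

24 − 2×10→4 − 2×2→0
Total coins = 2 + 2 = 4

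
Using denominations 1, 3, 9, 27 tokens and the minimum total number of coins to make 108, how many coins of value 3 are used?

Use the largest denomination that fits, subtract, and repeat.
108 − 4×27→0
Count of 3: 0

0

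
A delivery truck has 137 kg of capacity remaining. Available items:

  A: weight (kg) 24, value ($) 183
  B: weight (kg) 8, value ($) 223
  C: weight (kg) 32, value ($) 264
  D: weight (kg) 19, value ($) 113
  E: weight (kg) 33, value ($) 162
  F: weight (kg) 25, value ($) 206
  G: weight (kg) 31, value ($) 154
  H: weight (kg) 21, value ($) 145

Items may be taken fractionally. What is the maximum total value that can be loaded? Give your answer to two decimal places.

1173.74

Sort by value per unit weight and fill in that order.
Ratios (sorted): B 27.88, C 8.25, F 8.24, A 7.62, H 6.90, D 5.95, G 4.97, E 4.91
take B (8 @ 223); take C (32 @ 264); take F (25 @ 206); take A (24 @ 183); take H (21 @ 145); take D (19 @ 113); take 8/31 of G → 39.74. Capacity used 137/137.
Total value = 1173.74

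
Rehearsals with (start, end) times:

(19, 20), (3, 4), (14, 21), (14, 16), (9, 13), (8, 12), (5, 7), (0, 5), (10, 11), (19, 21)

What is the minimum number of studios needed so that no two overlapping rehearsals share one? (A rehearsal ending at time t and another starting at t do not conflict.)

3

The answer is the maximum number of intervals overlapping at any instant.
starts: [0, 3, 5, 8, 9, 10, 14, 14, 19, 19]
ends:   [4, 5, 7, 11, 12, 13, 16, 20, 21, 21]
s0→1 s3→2 e4→1 e5→0 s5→1 e7→0 s8→1 s9→2 s10→3  — peak 3.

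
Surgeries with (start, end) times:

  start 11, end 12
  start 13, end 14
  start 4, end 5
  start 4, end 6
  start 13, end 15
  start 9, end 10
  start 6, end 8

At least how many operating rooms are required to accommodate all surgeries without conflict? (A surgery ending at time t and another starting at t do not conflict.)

starts: [4, 4, 6, 9, 11, 13, 13]
ends:   [5, 6, 8, 10, 12, 14, 15]
s4→1 s4→2  — peak 2.

2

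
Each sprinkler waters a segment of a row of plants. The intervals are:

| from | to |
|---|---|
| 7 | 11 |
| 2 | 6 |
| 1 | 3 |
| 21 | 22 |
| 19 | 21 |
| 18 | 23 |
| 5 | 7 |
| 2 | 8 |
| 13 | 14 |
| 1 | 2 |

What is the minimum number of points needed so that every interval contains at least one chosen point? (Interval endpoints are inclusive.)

4

Sorted: [1,2] [1,3] [2,6] [5,7] [2,8] [7,11] [13,14] [19,21] [21,22] [18,23]
{[1,2],[1,3],[2,6]} hit by 2; {[5,7],[2,8],[7,11]} hit by 7; {[13,14]} hit by 14; {[19,21],[21,22],[18,23]} hit by 21.
Points: 2, 7, 14, 21 (4 total).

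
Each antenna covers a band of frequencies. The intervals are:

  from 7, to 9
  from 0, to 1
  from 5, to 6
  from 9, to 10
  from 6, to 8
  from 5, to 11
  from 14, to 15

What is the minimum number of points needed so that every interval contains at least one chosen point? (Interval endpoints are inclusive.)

Sorted: [0,1] [5,6] [6,8] [7,9] [9,10] [5,11] [14,15]
{[0,1]} hit by 1; {[5,6],[6,8]} hit by 6; {[7,9],[9,10],[5,11]} hit by 9; {[14,15]} hit by 15.
Points: 1, 6, 9, 15 (4 total).

4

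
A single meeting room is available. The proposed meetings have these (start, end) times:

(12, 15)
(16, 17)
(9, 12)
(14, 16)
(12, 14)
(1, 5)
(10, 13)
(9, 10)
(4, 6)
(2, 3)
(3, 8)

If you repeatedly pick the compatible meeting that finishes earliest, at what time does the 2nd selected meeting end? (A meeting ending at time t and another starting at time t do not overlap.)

6

Order by finish time; keep every interval that doesn't clash with the previous kept one.
By end time: (2,3), (1,5), (4,6), (3,8), (9,10), (9,12), (10,13), (12,14), (12,15), (14,16), (16,17).
Pick (2,3); next start ≥ 3 → (4,6); next start ≥ 6 → (9,10); next start ≥ 10 → (10,13); next start ≥ 13 → (14,16); next start ≥ 16 → (16,17).
Selected: (2,3) (4,6) (9,10) (10,13) (14,16) (16,17)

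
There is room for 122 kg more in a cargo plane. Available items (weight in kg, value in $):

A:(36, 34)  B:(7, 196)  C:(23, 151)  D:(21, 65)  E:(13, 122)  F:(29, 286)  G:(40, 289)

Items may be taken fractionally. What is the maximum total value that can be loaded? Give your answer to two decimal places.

Sort by value per unit weight and fill in that order.
Order: B (196/7=28.00) > F (286/29=9.86) > E (122/13=9.38) > G (289/40=7.22) > C (151/23=6.57) > D (65/21=3.10) > A (34/36=0.94)
Fill: take B (7 @ 196) → take F (29 @ 286) → take E (13 @ 122) → take G (40 @ 289) → take C (23 @ 151) → take 10/21 of D → 30.95; 122/122 used.
Total value = 1074.95

1074.95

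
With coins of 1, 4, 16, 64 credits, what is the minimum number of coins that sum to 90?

6

90 − 1×64→26 − 1×16→10 − 2×4→2 − 2×1→0
Total coins = 1 + 1 + 2 + 2 = 6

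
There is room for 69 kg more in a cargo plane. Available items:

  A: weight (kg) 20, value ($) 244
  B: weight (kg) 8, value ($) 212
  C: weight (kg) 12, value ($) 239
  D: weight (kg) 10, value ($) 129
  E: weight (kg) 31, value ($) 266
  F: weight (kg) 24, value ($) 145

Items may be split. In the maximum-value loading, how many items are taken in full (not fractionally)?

4

Sort by value per unit weight and fill in that order.
Order: B (212/8=26.50) > C (239/12=19.92) > D (129/10=12.90) > A (244/20=12.20) > E (266/31=8.58) > F (145/24=6.04)
Fill: take B (8 @ 212) → take C (12 @ 239) → take D (10 @ 129) → take A (20 @ 244) → take 19/31 of E → 163.03; 69/69 used.
4 item(s) taken whole; one partial (take 19/31 of E).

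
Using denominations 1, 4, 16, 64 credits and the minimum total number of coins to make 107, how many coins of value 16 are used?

Use the largest denomination that fits, subtract, and repeat.
107 = 1×64 + 2×16 + 2×4 + 3×1
Count of 16: 2

2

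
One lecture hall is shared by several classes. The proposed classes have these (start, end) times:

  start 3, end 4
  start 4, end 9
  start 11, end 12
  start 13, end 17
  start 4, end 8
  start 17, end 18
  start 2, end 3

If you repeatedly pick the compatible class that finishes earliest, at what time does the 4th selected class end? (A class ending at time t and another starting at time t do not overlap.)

Sort by end time and greedily take each interval whose start is ≥ the last chosen end.
By end time: (2,3), (3,4), (4,8), (4,9), (11,12), (13,17), (17,18).
Pick (2,3); next start ≥ 3 → (3,4); next start ≥ 4 → (4,8); next start ≥ 8 → (11,12); next start ≥ 12 → (13,17); next start ≥ 17 → (17,18).
Selected: (2,3) (3,4) (4,8) (11,12) (13,17) (17,18)

12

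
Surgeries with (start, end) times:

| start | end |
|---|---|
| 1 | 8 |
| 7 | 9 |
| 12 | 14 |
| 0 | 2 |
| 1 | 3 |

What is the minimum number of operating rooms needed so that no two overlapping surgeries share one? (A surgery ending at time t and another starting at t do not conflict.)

The answer is the maximum number of intervals overlapping at any instant.
starts: [0, 1, 1, 7, 12]
ends:   [2, 3, 8, 9, 14]
s0→1 s1→2 s1→3  — peak 3.

3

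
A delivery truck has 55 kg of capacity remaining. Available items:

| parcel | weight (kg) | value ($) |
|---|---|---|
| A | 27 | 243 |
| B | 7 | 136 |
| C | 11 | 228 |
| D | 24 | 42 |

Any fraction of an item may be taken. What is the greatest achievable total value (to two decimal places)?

624.50

Ratios (sorted): C 20.73, B 19.43, A 9.00, D 1.75
take C (11 @ 228); take B (7 @ 136); take A (27 @ 243); take 10/24 of D → 17.50. Capacity used 55/55.
Total value = 624.50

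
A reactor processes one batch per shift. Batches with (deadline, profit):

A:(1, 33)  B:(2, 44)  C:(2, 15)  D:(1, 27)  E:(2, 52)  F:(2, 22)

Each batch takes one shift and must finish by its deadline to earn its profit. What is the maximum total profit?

96

Profit order: E=52 B=44 A=33 D=27 F=22 C=15
Assign: E→slot 2, B→slot 1, A skipped, D skipped, F skipped, C skipped.
Slots: [1:B] [2:E]
Profit = 44 + 52 = 96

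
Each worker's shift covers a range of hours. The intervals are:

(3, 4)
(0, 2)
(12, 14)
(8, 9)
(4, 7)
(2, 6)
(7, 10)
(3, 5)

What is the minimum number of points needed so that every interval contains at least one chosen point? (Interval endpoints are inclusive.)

Process intervals by earliest right end; each time one isn't hit yet, stab at its right endpoint.
By right end: [0,2]  [3,4]  [3,5]  [2,6]  [4,7]  [8,9]  [7,10]  [12,14]
[0,2] uncovered → point at 2; [3,4] uncovered → point at 4; [8,9] uncovered → point at 9; [12,14] uncovered → point at 14.
Points: 2, 4, 9, 14 (4 total).

4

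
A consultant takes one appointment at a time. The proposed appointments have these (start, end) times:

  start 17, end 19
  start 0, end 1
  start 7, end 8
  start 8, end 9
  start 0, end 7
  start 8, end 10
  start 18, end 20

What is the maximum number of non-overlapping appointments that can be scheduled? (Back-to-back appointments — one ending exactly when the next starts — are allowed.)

4

Order by finish time; keep every interval that doesn't clash with the previous kept one.
Sorted by end: (0,1)  (0,7)  (7,8)  (8,9)  (8,10)  (17,19)  (18,20)
take (0,1); skip (0,7); take (7,8); take (8,9); skip (8,10); take (17,19); skip (18,20).
Selected 4 appointments.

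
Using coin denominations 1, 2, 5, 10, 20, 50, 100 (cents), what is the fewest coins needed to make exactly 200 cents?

200 − 2×100→0
Total coins = 2 = 2

2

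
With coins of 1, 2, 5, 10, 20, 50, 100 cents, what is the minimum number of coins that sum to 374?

7

Greedy: take as many of the largest coin as possible, then repeat with the remainder.
374 = 3×100 + 1×50 + 1×20 + 2×2
Total coins = 3 + 1 + 1 + 2 = 7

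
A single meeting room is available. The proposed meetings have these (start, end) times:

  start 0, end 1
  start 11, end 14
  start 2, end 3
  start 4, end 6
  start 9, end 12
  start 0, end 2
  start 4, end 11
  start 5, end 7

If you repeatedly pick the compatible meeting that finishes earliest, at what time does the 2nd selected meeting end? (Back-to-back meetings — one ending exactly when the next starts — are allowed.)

Greedy by earliest finish: after sorting by end time, pick each interval compatible with the last pick.
By end time: (0,1), (0,2), (2,3), (4,6), (5,7), (4,11), (9,12), (11,14).
Pick (0,1); next start ≥ 1 → (2,3); next start ≥ 3 → (4,6); next start ≥ 6 → (9,12).
Selected: (0,1) (2,3) (4,6) (9,12)

3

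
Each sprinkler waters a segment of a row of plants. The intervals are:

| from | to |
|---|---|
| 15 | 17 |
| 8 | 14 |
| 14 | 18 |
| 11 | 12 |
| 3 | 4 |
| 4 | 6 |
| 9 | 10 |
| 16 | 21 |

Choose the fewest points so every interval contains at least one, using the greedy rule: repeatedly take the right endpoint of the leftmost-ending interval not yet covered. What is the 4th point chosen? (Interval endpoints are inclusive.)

17

Sort by right endpoint; whenever an interval is uncovered, place a point at its right end.
By right end: [3,4]  [4,6]  [9,10]  [11,12]  [8,14]  [15,17]  [14,18]  [16,21]
[3,4] uncovered → point at 4; [9,10] uncovered → point at 10; [11,12] uncovered → point at 12; [15,17] uncovered → point at 17.
Points: 4, 10, 12, 17 (4 total).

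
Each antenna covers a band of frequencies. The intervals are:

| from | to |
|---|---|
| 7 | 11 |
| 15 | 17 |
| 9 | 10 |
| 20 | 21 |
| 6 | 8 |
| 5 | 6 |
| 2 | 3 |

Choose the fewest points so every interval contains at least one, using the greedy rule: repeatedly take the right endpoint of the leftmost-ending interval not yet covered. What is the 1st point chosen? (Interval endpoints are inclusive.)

Sort by right endpoint; whenever an interval is uncovered, place a point at its right end.
Sorted: [2,3] [5,6] [6,8] [9,10] [7,11] [15,17] [20,21]
{[2,3]} hit by 3; {[5,6],[6,8]} hit by 6; {[9,10],[7,11]} hit by 10; {[15,17]} hit by 17; {[20,21]} hit by 21.
Points: 3, 6, 10, 17, 21 (5 total).

3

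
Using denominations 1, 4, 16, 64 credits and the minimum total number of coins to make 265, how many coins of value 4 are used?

265 = 4×64 + 2×4 + 1×1
Count of 4: 2

2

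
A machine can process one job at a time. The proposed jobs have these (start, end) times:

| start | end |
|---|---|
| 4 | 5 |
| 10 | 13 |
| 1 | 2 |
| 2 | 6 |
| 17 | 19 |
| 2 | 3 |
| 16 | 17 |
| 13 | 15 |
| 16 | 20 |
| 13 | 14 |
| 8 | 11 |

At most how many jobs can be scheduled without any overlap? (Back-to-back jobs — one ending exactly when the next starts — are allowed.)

Greedy by earliest finish: after sorting by end time, pick each interval compatible with the last pick.
By end time: (1,2), (2,3), (4,5), (2,6), (8,11), (10,13), (13,14), (13,15), (16,17), (17,19), (16,20).
Pick (1,2); next start ≥ 2 → (2,3); next start ≥ 3 → (4,5); next start ≥ 5 → (8,11); next start ≥ 11 → (13,14); next start ≥ 14 → (16,17); next start ≥ 17 → (17,19).
Selected 7 jobs.

7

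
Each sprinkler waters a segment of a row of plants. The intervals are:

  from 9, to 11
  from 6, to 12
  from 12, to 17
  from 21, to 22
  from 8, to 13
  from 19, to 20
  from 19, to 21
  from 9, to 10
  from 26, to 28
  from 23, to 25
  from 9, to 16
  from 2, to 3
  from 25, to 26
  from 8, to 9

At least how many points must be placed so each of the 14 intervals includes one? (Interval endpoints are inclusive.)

7

Sort by right endpoint; whenever an interval is uncovered, place a point at its right end.
Sorted: [2,3] [8,9] [9,10] [9,11] [6,12] [8,13] [9,16] [12,17] [19,20] [19,21] [21,22] [23,25] [25,26] [26,28]
{[2,3]} hit by 3; {[8,9],[9,10],[9,11],[6,12],[8,13],[9,16]} hit by 9; {[12,17]} hit by 17; {[19,20],[19,21]} hit by 20; {[21,22]} hit by 22; {[23,25],[25,26]} hit by 25; {[26,28]} hit by 28.
Points: 3, 9, 17, 20, 22, 25, 28 (7 total).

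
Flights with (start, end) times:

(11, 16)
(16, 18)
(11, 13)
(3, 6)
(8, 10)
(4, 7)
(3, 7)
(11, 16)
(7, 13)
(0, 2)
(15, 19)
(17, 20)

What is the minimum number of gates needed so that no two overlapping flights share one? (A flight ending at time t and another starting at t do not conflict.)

4

starts: [0, 3, 3, 4, 7, 8, 11, 11, 11, 15, 16, 17]
ends:   [2, 6, 7, 7, 10, 13, 13, 16, 16, 18, 19, 20]
s0→1 e2→0 s3→1 s3→2 s4→3 e6→2 e7→1 e7→0 s7→1 s8→2 e10→1 s11→2 s11→3 s11→4  — peak 4.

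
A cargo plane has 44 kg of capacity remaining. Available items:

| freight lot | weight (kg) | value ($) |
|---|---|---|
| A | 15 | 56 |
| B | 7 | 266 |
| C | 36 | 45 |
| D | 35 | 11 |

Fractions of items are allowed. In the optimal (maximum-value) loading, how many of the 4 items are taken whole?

Sort by value per unit weight and fill in that order.
Ratios (sorted): B 38.00, A 3.73, C 1.25, D 0.31
take B (7 @ 266); take A (15 @ 56); take 22/36 of C → 27.50. Capacity used 44/44.
2 item(s) taken whole; one partial (take 22/36 of C).

2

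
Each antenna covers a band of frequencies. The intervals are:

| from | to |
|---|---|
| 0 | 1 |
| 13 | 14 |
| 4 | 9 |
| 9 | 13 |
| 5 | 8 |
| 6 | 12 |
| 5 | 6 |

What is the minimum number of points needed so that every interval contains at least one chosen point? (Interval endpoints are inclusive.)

Sort by right endpoint; whenever an interval is uncovered, place a point at its right end.
Sorted: [0,1] [5,6] [5,8] [4,9] [6,12] [9,13] [13,14]
{[0,1]} hit by 1; {[5,6],[5,8],[4,9],[6,12]} hit by 6; {[9,13],[13,14]} hit by 13.
Points: 1, 6, 13 (3 total).

3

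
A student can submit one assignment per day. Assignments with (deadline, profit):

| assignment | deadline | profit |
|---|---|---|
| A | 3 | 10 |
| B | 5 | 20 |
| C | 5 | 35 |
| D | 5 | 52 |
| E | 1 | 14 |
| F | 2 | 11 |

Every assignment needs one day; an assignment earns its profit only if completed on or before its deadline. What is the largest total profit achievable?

132

By profit: D(d5,52), C(d5,35), B(d5,20), E(d1,14), F(d2,11), A(d3,10)
D→slot 5; C→slot 4; B→slot 3; E→slot 1; F→slot 2; A skipped.
Profit = 14 + 11 + 20 + 35 + 52 = 132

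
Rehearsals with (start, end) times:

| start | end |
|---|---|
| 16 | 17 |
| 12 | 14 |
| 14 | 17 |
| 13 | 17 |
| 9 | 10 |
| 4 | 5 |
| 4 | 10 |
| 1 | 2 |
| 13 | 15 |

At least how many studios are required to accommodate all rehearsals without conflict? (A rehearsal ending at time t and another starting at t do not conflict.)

3

Events (time:±→running): 1:+→1 2:-→0 4:+→1 4:+→2 5:-→1 9:+→2 10:-→1 10:-→0 12:+→1 13:+→2 13:+→3 … peak 3.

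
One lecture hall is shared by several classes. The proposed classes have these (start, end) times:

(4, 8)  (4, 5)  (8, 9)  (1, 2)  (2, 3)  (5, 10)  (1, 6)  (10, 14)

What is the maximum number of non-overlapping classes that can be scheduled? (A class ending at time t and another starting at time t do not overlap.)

5

Sort by end time and greedily take each interval whose start is ≥ the last chosen end.
By end time: (1,2), (2,3), (4,5), (1,6), (4,8), (8,9), (5,10), (10,14).
Pick (1,2); next start ≥ 2 → (2,3); next start ≥ 3 → (4,5); next start ≥ 5 → (8,9); next start ≥ 9 → (10,14).
Selected 5 classes.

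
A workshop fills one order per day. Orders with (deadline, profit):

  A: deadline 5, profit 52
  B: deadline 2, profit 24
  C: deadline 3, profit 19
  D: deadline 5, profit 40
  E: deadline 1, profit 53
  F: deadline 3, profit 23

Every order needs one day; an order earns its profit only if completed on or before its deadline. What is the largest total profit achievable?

Profit order: E=53 A=52 D=40 B=24 F=23 C=19
Assign: E→slot 1, A→slot 5, D→slot 4, B→slot 2, F→slot 3, C skipped.
Slots: [1:E] [2:B] [3:F] [4:D] [5:A]
Profit = 53 + 24 + 23 + 40 + 52 = 192

192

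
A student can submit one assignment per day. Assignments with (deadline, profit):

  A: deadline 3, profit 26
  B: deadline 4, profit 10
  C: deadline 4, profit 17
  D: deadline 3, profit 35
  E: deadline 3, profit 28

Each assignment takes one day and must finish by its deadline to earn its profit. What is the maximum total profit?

106

Take jobs in profit order; each goes to the latest open slot no later than its deadline.
By profit: D(d3,35), E(d3,28), A(d3,26), C(d4,17), B(d4,10)
D→slot 3; E→slot 2; A→slot 1; C→slot 4; B skipped.
Profit = 26 + 28 + 35 + 17 = 106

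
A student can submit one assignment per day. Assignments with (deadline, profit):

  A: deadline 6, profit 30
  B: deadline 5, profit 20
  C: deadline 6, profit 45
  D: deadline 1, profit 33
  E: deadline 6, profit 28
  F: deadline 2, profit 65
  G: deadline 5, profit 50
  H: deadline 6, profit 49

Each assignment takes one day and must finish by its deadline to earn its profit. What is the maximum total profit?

By profit: F(d2,65), G(d5,50), H(d6,49), C(d6,45), D(d1,33), A(d6,30), E(d6,28), B(d5,20)
F→slot 2; G→slot 5; H→slot 6; C→slot 4; D→slot 1; A→slot 3; E skipped; B skipped.
Profit = 33 + 65 + 30 + 45 + 50 + 49 = 272

272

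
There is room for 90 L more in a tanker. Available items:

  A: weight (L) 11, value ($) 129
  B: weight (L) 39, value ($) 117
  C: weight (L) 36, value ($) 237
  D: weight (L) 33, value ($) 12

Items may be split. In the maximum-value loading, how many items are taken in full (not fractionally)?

Greedy by value/weight ratio, highest first.
Ratios (sorted): A 11.73, C 6.58, B 3.00, D 0.36
take A (11 @ 129); take C (36 @ 237); take B (39 @ 117); take 4/33 of D → 1.45. Capacity used 90/90.
3 item(s) taken whole; one partial (take 4/33 of D).

3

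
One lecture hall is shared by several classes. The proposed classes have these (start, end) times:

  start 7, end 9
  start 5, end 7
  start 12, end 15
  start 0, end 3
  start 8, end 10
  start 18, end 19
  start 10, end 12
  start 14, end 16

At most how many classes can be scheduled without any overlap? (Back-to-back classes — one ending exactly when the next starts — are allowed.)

Sort by end time and greedily take each interval whose start is ≥ the last chosen end.
By end time: (0,3), (5,7), (7,9), (8,10), (10,12), (12,15), (14,16), (18,19).
Pick (0,3); next start ≥ 3 → (5,7); next start ≥ 7 → (7,9); next start ≥ 9 → (10,12); next start ≥ 12 → (12,15); next start ≥ 15 → (18,19).
Selected 6 classes.

6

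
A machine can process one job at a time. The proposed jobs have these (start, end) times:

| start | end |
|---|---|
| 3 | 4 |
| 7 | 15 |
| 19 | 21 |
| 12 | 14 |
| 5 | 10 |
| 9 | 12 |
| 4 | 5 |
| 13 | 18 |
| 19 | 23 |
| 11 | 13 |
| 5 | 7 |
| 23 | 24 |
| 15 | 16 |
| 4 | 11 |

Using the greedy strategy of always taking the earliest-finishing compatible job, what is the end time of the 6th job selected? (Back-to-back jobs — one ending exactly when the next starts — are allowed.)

16

Sort by end time and greedily take each interval whose start is ≥ the last chosen end.
Sorted by end: (3,4)  (4,5)  (5,7)  (5,10)  (4,11)  (9,12)  (11,13)  (12,14)  (7,15)  (15,16)  (13,18)  (19,21)  (19,23)  (23,24)
take (3,4); take (4,5); take (5,7); skip (4,11); take (9,12); take (12,14); skip (7,15); take (15,16); take (19,21); take (23,24).
Selected: (3,4) (4,5) (5,7) (9,12) (12,14) (15,16) (19,21) (23,24)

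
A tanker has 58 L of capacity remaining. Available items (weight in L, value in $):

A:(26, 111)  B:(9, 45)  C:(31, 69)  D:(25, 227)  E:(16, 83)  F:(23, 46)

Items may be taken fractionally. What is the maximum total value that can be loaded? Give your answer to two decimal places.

Ratios (sorted): D 9.08, E 5.19, B 5.00, A 4.27, C 2.23, F 2.00
take D (25 @ 227); take E (16 @ 83); take B (9 @ 45); take 8/26 of A → 34.15. Capacity used 58/58.
Total value = 389.15

389.15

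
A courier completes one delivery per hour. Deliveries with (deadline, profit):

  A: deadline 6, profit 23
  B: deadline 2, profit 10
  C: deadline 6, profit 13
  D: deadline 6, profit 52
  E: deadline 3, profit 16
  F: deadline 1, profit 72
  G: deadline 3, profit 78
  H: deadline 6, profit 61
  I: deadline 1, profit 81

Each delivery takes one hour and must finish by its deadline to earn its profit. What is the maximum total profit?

311

Take jobs in profit order; each goes to the latest open slot no later than its deadline.
By profit: I(d1,81), G(d3,78), F(d1,72), H(d6,61), D(d6,52), A(d6,23), E(d3,16), C(d6,13), B(d2,10)
I→slot 1; G→slot 3; F skipped; H→slot 6; D→slot 5; A→slot 4; E→slot 2; C skipped; B skipped.
Profit = 81 + 16 + 78 + 23 + 52 + 61 = 311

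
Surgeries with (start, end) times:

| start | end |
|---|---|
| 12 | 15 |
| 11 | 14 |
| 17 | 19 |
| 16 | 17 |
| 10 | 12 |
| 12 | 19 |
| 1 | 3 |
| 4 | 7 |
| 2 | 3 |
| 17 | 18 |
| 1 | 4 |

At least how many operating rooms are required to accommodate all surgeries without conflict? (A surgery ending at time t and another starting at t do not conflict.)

3

The answer is the maximum number of intervals overlapping at any instant.
starts: [1, 1, 2, 4, 10, 11, 12, 12, 16, 17, 17]
ends:   [3, 3, 4, 7, 12, 14, 15, 17, 18, 19, 19]
s1→1 s1→2 s2→3  — peak 3.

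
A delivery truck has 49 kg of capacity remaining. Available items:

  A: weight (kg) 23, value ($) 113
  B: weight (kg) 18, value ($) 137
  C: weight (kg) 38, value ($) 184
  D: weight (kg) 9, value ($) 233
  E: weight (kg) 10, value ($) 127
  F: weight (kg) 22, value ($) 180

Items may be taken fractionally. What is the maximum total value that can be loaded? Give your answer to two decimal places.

Sort by value per unit weight and fill in that order.
Ratios (sorted): D 25.89, E 12.70, F 8.18, B 7.61, A 4.91, C 4.84
take D (9 @ 233); take E (10 @ 127); take F (22 @ 180); take 8/18 of B → 60.89. Capacity used 49/49.
Total value = 600.89

600.89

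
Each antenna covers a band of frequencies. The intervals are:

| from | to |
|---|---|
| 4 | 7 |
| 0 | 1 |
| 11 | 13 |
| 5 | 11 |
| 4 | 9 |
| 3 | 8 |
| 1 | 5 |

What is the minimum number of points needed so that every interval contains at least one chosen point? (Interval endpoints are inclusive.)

Sort by right endpoint; whenever an interval is uncovered, place a point at its right end.
Sorted: [0,1] [1,5] [4,7] [3,8] [4,9] [5,11] [11,13]
{[0,1],[1,5]} hit by 1; {[4,7],[3,8],[4,9],[5,11]} hit by 7; {[11,13]} hit by 13.
Points: 1, 7, 13 (3 total).

3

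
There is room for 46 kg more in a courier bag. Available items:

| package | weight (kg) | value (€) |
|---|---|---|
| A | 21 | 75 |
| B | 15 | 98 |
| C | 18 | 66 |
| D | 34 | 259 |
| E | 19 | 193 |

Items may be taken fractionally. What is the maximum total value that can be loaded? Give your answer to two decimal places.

398.68

Greedy by value/weight ratio, highest first.
Order: E (193/19=10.16) > D (259/34=7.62) > B (98/15=6.53) > C (66/18=3.67) > A (75/21=3.57)
Fill: take E (19 @ 193) → take 27/34 of D → 205.68; 46/46 used.
Total value = 398.68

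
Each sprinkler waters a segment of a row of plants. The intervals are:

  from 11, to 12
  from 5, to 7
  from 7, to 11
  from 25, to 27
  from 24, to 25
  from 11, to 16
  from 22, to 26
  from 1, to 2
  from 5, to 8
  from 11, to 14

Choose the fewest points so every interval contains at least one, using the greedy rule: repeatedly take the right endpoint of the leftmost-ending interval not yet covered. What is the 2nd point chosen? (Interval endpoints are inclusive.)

7

Sort by right endpoint; whenever an interval is uncovered, place a point at its right end.
Sorted: [1,2] [5,7] [5,8] [7,11] [11,12] [11,14] [11,16] [24,25] [22,26] [25,27]
{[1,2]} hit by 2; {[5,7],[5,8],[7,11]} hit by 7; {[11,12],[11,14],[11,16]} hit by 12; {[24,25],[22,26],[25,27]} hit by 25.
Points: 2, 7, 12, 25 (4 total).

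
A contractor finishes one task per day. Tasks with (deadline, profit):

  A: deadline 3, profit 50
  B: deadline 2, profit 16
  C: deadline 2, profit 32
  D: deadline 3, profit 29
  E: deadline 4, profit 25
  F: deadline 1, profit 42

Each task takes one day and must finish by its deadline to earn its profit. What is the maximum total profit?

Profit order: A=50 F=42 C=32 D=29 E=25 B=16
Assign: A→slot 3, F→slot 1, C→slot 2, D skipped, E→slot 4, B skipped.
Slots: [1:F] [2:C] [3:A] [4:E]
Profit = 42 + 32 + 50 + 25 = 149

149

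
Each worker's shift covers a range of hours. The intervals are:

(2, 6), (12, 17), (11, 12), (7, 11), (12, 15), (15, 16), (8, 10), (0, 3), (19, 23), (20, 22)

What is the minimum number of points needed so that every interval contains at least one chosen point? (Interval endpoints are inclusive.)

Sorted: [0,3] [2,6] [8,10] [7,11] [11,12] [12,15] [15,16] [12,17] [20,22] [19,23]
{[0,3],[2,6]} hit by 3; {[8,10],[7,11]} hit by 10; {[11,12],[12,15]} hit by 12; {[15,16],[12,17]} hit by 16; {[20,22],[19,23]} hit by 22.
Points: 3, 10, 12, 16, 22 (5 total).

5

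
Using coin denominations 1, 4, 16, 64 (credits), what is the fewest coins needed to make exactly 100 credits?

100 − 1×64→36 − 2×16→4 − 1×4→0
Total coins = 1 + 2 + 1 = 4

4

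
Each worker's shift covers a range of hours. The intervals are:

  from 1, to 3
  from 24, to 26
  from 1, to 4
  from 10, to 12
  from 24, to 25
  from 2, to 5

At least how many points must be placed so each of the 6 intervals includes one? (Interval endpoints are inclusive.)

3

Sorted: [1,3] [1,4] [2,5] [10,12] [24,25] [24,26]
{[1,3],[1,4],[2,5]} hit by 3; {[10,12]} hit by 12; {[24,25],[24,26]} hit by 25.
Points: 3, 12, 25 (3 total).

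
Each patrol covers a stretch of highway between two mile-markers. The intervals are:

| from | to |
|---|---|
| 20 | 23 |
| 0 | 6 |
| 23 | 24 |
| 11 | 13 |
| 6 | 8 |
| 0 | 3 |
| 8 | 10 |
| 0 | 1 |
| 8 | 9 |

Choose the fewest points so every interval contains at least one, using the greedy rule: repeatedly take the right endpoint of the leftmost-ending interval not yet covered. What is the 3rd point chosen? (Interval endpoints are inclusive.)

13

Sort by right endpoint; whenever an interval is uncovered, place a point at its right end.
Sorted: [0,1] [0,3] [0,6] [6,8] [8,9] [8,10] [11,13] [20,23] [23,24]
{[0,1],[0,3],[0,6]} hit by 1; {[6,8],[8,9],[8,10]} hit by 8; {[11,13]} hit by 13; {[20,23],[23,24]} hit by 23.
Points: 1, 8, 13, 23 (4 total).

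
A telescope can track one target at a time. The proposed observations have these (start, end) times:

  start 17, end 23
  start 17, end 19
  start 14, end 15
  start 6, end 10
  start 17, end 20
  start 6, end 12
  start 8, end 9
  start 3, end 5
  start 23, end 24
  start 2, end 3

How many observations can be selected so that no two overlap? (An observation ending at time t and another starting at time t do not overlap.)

Sort by end time and greedily take each interval whose start is ≥ the last chosen end.
Sorted by end: (2,3)  (3,5)  (8,9)  (6,10)  (6,12)  (14,15)  (17,19)  (17,20)  (17,23)  (23,24)
take (2,3); take (3,5); take (8,9); take (14,15); take (17,19); take (23,24).
Selected 6 observations.

6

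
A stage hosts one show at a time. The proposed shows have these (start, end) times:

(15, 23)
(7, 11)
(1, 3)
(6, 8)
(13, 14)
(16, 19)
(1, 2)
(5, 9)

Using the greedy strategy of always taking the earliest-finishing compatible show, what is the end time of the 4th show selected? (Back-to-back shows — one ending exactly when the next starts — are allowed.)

19

Order by finish time; keep every interval that doesn't clash with the previous kept one.
By end time: (1,2), (1,3), (6,8), (5,9), (7,11), (13,14), (16,19), (15,23).
Pick (1,2); next start ≥ 2 → (6,8); next start ≥ 8 → (13,14); next start ≥ 14 → (16,19).
Selected: (1,2) (6,8) (13,14) (16,19)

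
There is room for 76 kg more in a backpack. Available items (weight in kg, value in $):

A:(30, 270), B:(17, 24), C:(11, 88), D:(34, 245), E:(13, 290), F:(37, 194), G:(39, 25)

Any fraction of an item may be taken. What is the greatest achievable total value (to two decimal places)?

806.53

Sort by value per unit weight and fill in that order.
Ratios (sorted): E 22.31, A 9.00, C 8.00, D 7.21, F 5.24, B 1.41, G 0.64
take E (13 @ 290); take A (30 @ 270); take C (11 @ 88); take 22/34 of D → 158.53. Capacity used 76/76.
Total value = 806.53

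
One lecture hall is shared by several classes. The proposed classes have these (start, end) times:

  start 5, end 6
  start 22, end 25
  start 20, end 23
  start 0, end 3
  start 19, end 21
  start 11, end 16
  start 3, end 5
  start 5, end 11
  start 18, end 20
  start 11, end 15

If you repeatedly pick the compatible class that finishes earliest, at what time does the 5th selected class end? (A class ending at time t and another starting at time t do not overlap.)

20

Order by finish time; keep every interval that doesn't clash with the previous kept one.
By end time: (0,3), (3,5), (5,6), (5,11), (11,15), (11,16), (18,20), (19,21), (20,23), (22,25).
Pick (0,3); next start ≥ 3 → (3,5); next start ≥ 5 → (5,6); next start ≥ 6 → (11,15); next start ≥ 15 → (18,20); next start ≥ 20 → (20,23).
Selected: (0,3) (3,5) (5,6) (11,15) (18,20) (20,23)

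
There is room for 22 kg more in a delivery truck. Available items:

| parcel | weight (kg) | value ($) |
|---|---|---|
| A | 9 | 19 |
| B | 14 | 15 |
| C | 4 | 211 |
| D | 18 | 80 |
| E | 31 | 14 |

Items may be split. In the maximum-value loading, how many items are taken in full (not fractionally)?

Sort by value per unit weight and fill in that order.
Order: C (211/4=52.75) > D (80/18=4.44) > A (19/9=2.11) > B (15/14=1.07) > E (14/31=0.45)
Fill: take C (4 @ 211) → take D (18 @ 80); 22/22 used.
2 item(s) taken whole.

2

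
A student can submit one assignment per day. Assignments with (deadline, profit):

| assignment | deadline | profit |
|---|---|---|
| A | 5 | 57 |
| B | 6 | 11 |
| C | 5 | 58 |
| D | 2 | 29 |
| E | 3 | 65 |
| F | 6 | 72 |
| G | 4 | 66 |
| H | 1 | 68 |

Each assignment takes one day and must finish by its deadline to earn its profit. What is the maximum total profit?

386

Take jobs in profit order; each goes to the latest open slot no later than its deadline.
Profit order: F=72 H=68 G=66 E=65 C=58 A=57 D=29 B=11
Assign: F→slot 6, H→slot 1, G→slot 4, E→slot 3, C→slot 5, A→slot 2, D skipped, B skipped.
Slots: [1:H] [2:A] [3:E] [4:G] [5:C] [6:F]
Profit = 68 + 57 + 65 + 66 + 58 + 72 = 386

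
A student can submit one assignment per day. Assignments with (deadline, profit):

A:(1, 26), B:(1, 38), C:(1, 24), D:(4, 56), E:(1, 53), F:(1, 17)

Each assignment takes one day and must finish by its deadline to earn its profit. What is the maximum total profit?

109

Sort by profit descending; place each in the latest free slot ≤ its deadline.
Profit order: D=56 E=53 B=38 A=26 C=24 F=17
Assign: D→slot 4, E→slot 1, B skipped, A skipped, C skipped, F skipped.
Slots: [1:E] [4:D]
Profit = 53 + 56 = 109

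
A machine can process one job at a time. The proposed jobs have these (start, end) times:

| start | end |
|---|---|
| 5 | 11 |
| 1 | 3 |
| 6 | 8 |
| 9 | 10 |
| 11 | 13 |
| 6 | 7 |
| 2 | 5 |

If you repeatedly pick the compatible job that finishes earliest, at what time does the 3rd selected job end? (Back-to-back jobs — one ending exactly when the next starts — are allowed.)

10

Order by finish time; keep every interval that doesn't clash with the previous kept one.
Sorted by end: (1,3)  (2,5)  (6,7)  (6,8)  (9,10)  (5,11)  (11,13)
take (1,3); take (6,7); take (9,10); take (11,13).
Selected: (1,3) (6,7) (9,10) (11,13)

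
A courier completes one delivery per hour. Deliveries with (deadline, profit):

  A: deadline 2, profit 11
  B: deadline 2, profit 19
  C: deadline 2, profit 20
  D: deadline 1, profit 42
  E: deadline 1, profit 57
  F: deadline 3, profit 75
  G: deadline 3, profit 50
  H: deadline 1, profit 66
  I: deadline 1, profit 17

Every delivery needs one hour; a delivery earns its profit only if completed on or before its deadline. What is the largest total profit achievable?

191

Sort by profit descending; place each in the latest free slot ≤ its deadline.
By profit: F(d3,75), H(d1,66), E(d1,57), G(d3,50), D(d1,42), C(d2,20), B(d2,19), I(d1,17), A(d2,11)
F→slot 3; H→slot 1; E skipped; G→slot 2; D skipped; C skipped; B skipped; I skipped; A skipped.
Profit = 66 + 50 + 75 = 191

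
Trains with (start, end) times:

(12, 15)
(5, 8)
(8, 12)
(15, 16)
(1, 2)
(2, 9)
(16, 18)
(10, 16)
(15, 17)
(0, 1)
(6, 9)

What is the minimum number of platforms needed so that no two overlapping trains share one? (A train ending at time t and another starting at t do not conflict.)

starts: [0, 1, 2, 5, 6, 8, 10, 12, 15, 15, 16]
ends:   [1, 2, 8, 9, 9, 12, 15, 16, 16, 17, 18]
s0→1 e1→0 s1→1 e2→0 s2→1 s5→2 s6→3  — peak 3.

3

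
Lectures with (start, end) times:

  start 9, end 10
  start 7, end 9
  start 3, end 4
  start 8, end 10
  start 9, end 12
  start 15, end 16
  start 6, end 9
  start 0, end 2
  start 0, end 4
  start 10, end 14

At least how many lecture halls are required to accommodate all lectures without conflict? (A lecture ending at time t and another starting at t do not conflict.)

3

Count concurrent intervals with a sweep; the peak is the room count.
Events (time:±→running): 0:+→1 0:+→2 2:-→1 3:+→2 4:-→1 4:-→0 6:+→1 7:+→2 8:+→3 … peak 3.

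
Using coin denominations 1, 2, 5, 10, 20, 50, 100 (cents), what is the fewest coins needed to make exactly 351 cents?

5

Greedy: take as many of the largest coin as possible, then repeat with the remainder.
351 = 3×100 + 1×50 + 1×1
Total coins = 3 + 1 + 1 = 5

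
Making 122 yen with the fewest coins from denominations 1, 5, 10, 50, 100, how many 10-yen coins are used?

Greedy: take as many of the largest coin as possible, then repeat with the remainder.
122 − 1×100→22 − 2×10→2 − 2×1→0
Count of 10: 2

2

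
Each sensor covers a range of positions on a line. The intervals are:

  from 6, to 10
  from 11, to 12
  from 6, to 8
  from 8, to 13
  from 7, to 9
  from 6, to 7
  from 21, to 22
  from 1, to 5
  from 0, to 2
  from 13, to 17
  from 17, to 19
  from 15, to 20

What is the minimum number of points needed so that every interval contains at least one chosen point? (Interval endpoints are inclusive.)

Sorted: [0,2] [1,5] [6,7] [6,8] [7,9] [6,10] [11,12] [8,13] [13,17] [17,19] [15,20] [21,22]
{[0,2],[1,5]} hit by 2; {[6,7],[6,8],[7,9],[6,10]} hit by 7; {[11,12],[8,13]} hit by 12; {[13,17],[17,19],[15,20]} hit by 17; {[21,22]} hit by 22.
Points: 2, 7, 12, 17, 22 (5 total).

5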